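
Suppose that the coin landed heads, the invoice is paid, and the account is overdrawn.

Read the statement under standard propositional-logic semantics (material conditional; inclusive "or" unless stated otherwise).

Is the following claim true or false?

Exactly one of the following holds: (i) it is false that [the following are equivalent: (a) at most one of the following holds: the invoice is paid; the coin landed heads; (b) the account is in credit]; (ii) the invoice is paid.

Let Q = "the invoice is paid" (T), P = "the coin landed heads" (T), R = "the account is overdrawn" (T).
Parsed as ¬((Q ↑ P) ↔ ¬R) ⊕ Q

Q ↑ P = T ↑ T = F
¬R = ¬T = F
(Q ↑ P) ↔ ¬R = F ↔ F = T
¬((Q ↑ P) ↔ ¬R) = ¬T = F
¬((Q ↑ P) ↔ ¬R) ⊕ Q = F ⊕ T = T

True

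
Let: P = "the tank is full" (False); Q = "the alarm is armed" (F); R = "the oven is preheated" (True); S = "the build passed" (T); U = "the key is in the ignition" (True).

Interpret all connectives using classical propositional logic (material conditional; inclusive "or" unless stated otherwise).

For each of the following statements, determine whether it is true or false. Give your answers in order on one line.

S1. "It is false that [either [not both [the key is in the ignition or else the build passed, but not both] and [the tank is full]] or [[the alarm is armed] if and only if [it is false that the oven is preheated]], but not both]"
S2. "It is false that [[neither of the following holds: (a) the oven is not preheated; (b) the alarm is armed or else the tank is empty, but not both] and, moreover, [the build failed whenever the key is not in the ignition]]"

S1 T / S2 T

S1: This is ¬(((U ⊕ S) ↑ P) ⊕ (Q ↔ ¬R)).

U ⊕ S = T ⊕ T = F
(U ⊕ S) ↑ P = F ↑ F = T
¬R = ¬T = F
Q ↔ ¬R = F ↔ F = T
((U ⊕ S) ↑ P) ⊕ (Q ↔ ¬R) = T ⊕ T = F
¬(((U ⊕ S) ↑ P) ⊕ (Q ↔ ¬R)) = ¬F = T
Hence S1 is true.

S2: Parsed as ¬((¬R ↓ (Q ⊕ ¬P)) ∧ (¬U → ¬S))

¬R = ¬T = F
¬P = ¬F = T
Q ⊕ ¬P = F ⊕ T = T
¬R ↓ (Q ⊕ ¬P) = F ↓ T = F
¬U = ¬T = F
¬S = ¬T = F
¬U → ¬S = F → F = T
(¬R ↓ (Q ⊕ ¬P)) ∧ (¬U → ¬S) = F ∧ T = F
¬((¬R ↓ (Q ⊕ ¬P)) ∧ (¬U → ¬S)) = ¬F = T
So S2 is true.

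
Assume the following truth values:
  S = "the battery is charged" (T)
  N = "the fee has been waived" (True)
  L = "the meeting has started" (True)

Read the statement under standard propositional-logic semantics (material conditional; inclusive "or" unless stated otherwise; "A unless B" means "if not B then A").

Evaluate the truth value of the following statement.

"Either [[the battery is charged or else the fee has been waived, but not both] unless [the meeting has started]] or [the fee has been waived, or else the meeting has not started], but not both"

This is ((S xor N) | L) xor (N | ~L).

S xor N = T xor T = F
(S xor N) | L = F | T = T
~L = ~T = F
N | ~L = T | F = T
((S xor N) | L) xor (N | ~L) = T xor T = F

False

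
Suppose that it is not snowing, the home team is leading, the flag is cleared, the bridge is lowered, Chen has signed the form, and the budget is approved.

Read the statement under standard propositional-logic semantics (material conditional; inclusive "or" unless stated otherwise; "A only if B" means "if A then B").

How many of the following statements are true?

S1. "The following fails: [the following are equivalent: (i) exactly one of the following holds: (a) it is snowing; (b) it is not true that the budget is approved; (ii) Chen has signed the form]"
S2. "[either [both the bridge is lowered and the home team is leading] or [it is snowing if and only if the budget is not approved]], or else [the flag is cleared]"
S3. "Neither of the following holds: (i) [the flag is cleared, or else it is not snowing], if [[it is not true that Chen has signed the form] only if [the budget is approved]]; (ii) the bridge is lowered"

2

Let P = "it is snowing" (F), V = "the budget is approved" (T), U = "Chen has signed the form" (T), S = "the bridge is raised" (F), Q = "the home team is leading" (T), R = "the flag is set" (F).

S1: Formalization: ¬((P ⊕ ¬V) ↔ U)

¬V = ¬T = F
P ⊕ ¬V = F ⊕ F = F
(P ⊕ ¬V) ↔ U = F ↔ T = F
¬((P ⊕ ¬V) ↔ U) = ¬F = T
So S1 is true.

S2: This is ((¬S ∧ Q) ∨ (P ↔ ¬V)) ∨ ¬R.

¬S = ¬F = T
¬S ∧ Q = T ∧ T = T
¬V = ¬T = F
P ↔ ¬V = F ↔ F = T
(¬S ∧ Q) ∨ (P ↔ ¬V) = T ∨ T = T
¬R = ¬F = T
((¬S ∧ Q) ∨ (P ↔ ¬V)) ∨ ¬R = T ∨ T = T
So S2 is true.

S3: Parsed as ((¬U → V) → (¬R ∨ ¬P)) ↓ ¬S

¬U = ¬T = F
¬U → V = F → T = T
¬R = ¬F = T
¬P = ¬F = T
¬R ∨ ¬P = T ∨ T = T
(¬U → V) → (¬R ∨ ¬P) = T → T = T
¬S = ¬F = T
((¬U → V) → (¬R ∨ ¬P)) ↓ ¬S = T ↓ T = F
Hence S3 is false.

True statements: 2 (S1, S2).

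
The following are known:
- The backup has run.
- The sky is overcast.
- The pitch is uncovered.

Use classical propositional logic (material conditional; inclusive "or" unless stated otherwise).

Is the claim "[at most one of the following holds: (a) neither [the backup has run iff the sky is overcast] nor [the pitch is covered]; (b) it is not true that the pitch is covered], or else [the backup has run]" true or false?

True.

Let P = "the backup has run" (T), N = "the sky is overcast" (T), U = "the pitch is covered" (F).
In symbols: (((P <-> N) nor U) nand ~U) | P

P <-> N = T <-> T = T
(P <-> N) nor U = T nor F = F
~U = ~F = T
((P <-> N) nor U) nand ~U = F nand T = T
(((P <-> N) nor U) nand ~U) | P = T | T = T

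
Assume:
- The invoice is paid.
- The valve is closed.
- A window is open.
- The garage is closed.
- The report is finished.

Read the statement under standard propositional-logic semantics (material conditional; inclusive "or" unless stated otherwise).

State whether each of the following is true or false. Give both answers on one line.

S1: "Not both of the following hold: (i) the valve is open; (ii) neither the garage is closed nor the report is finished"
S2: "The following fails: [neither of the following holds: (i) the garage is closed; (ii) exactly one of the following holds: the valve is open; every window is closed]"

S1 T; S2 T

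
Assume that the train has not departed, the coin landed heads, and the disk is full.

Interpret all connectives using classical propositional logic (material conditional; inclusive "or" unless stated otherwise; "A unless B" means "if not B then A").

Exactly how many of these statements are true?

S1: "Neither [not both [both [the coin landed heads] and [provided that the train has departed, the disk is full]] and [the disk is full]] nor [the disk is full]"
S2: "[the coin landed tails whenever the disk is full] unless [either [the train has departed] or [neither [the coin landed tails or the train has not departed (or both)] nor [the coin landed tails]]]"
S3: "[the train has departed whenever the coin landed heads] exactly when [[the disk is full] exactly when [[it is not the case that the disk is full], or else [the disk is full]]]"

0

Let S = "the coin landed heads" (T), V = "the train has departed" (F), P = "the disk is full" (T).

S1: This is ((S ∧ (V → P)) ↑ P) ↓ P.

V → P = F → T = T
S ∧ (V → P) = T ∧ T = T
(S ∧ (V → P)) ↑ P = T ↑ T = F
((S ∧ (V → P)) ↑ P) ↓ P = F ↓ T = F
Hence S1 is false.

S2: In symbols: (P → ¬S) ∨ (V ∨ ((¬S ∨ ¬V) ↓ ¬S))

¬S = ¬T = F
P → ¬S = T → F = F
¬S = ¬T = F
¬V = ¬F = T
¬S ∨ ¬V = F ∨ T = T
¬S = ¬T = F
(¬S ∨ ¬V) ↓ ¬S = T ↓ F = F
V ∨ ((¬S ∨ ¬V) ↓ ¬S) = F ∨ F = F
(P → ¬S) ∨ (V ∨ ((¬S ∨ ¬V) ↓ ¬S)) = F ∨ F = F
Hence S2 is false.

S3: Parsed as (S → V) ↔ (P ↔ (¬P ∨ P))

S → V = T → F = F
¬P = ¬T = F
¬P ∨ P = F ∨ T = T
P ↔ (¬P ∨ P) = T ↔ T = T
(S → V) ↔ (P ↔ (¬P ∨ P)) = F ↔ T = F
So S3 is false.

True statements: 0 (none).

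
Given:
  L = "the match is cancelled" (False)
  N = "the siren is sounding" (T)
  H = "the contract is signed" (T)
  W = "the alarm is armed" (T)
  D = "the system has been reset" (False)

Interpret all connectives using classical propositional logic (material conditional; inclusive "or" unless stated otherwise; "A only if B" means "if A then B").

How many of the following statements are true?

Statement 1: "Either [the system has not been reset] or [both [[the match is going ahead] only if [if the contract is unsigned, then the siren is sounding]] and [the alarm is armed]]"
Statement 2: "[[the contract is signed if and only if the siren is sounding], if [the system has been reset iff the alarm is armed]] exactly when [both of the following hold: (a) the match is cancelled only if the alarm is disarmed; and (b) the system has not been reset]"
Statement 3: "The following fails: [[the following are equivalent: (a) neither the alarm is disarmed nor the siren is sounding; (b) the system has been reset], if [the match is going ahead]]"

Statement 1: Parsed as ~D | ((~L -> (~H -> N)) & W)

~D = ~F = T
~L = ~F = T
~H = ~T = F
~H -> N = F -> T = T
~L -> (~H -> N) = T -> T = T
(~L -> (~H -> N)) & W = T & T = T
~D | ((~L -> (~H -> N)) & W) = T | T = T
So Statement 1 is true.

Statement 2: This is ((D <-> W) -> (H <-> N)) <-> ((L -> ~W) & ~D).

D <-> W = F <-> T = F
H <-> N = T <-> T = T
(D <-> W) -> (H <-> N) = F -> T = T
~W = ~T = F
L -> ~W = F -> F = T
~D = ~F = T
(L -> ~W) & ~D = T & T = T
((D <-> W) -> (H <-> N)) <-> ((L -> ~W) & ~D) = T <-> T = T
Hence Statement 2 is true.

Statement 3: Parsed as ~(~L -> ((~W nor N) <-> D))

~L = ~F = T
~W = ~T = F
~W nor N = F nor T = F
(~W nor N) <-> D = F <-> F = T
~L -> ((~W nor N) <-> D) = T -> T = T
~(~L -> ((~W nor N) <-> D)) = ~T = F
Hence Statement 3 is false.

2 of the 3 statements are true (Statement 1, Statement 2).

2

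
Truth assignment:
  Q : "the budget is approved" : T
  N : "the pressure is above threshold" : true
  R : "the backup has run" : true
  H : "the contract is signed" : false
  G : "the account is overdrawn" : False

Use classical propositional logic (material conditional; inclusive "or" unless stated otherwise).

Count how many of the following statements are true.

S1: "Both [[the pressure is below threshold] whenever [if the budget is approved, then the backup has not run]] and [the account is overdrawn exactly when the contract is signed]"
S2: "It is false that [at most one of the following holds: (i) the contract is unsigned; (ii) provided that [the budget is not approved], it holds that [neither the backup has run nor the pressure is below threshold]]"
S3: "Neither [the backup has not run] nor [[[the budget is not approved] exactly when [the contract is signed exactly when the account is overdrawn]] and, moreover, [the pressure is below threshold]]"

3

S1: In symbols: ((Q -> ~R) -> ~N) & (G <-> H)

~R = ~T = F
Q -> ~R = T -> F = F
~N = ~T = F
(Q -> ~R) -> ~N = F -> F = T
G <-> H = F <-> F = T
((Q -> ~R) -> ~N) & (G <-> H) = T & T = T
So S1 is true.

S2: Formalization: ~(~H nand (~Q -> (R nor ~N)))

~H = ~F = T
~Q = ~T = F
~N = ~T = F
R nor ~N = T nor F = F
~Q -> (R nor ~N) = F -> F = T
~H nand (~Q -> (R nor ~N)) = T nand T = F
~(~H nand (~Q -> (R nor ~N))) = ~F = T
Hence S2 is true.

S3: This is ~R nor ((~Q <-> (H <-> G)) & ~N).

~R = ~T = F
~Q = ~T = F
H <-> G = F <-> F = T
~Q <-> (H <-> G) = F <-> T = F
~N = ~T = F
(~Q <-> (H <-> G)) & ~N = F & F = F
~R nor ((~Q <-> (H <-> G)) & ~N) = F nor F = T
Hence S3 is true.

True statements: 3.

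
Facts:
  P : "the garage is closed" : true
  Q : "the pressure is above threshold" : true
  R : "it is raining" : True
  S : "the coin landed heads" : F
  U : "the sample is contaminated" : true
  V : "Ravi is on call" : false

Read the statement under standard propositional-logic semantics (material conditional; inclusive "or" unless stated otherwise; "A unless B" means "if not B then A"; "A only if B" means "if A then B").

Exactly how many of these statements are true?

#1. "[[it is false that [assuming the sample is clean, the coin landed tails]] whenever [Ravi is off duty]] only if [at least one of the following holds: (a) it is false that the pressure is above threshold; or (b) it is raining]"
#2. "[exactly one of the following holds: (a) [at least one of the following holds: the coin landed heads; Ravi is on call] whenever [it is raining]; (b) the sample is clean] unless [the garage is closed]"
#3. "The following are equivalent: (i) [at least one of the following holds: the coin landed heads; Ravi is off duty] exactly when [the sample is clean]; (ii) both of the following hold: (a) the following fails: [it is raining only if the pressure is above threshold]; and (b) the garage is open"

3

#1: In symbols: (not V -> not (not U -> not S)) -> (not Q or R)

not V = not False = True
not U = not True = False
not S = not False = True
not U -> not S = False -> True = True
not (not U -> not S) = not True = False
not V -> not (not U -> not S) = True -> False = False
not Q = not True = False
not Q or R = False or True = True
(not V -> not (not U -> not S)) -> (not Q or R) = False -> True = True
Hence #1 is true.

#2: Formalization: ((R -> (S or V)) xor not U) or P

S or V = False or False = False
R -> (S or V) = True -> False = False
not U = not True = False
(R -> (S or V)) xor not U = False xor False = False
((R -> (S or V)) xor not U) or P = False or True = True
Thus #2 is true.

#3: This is ((S or not V) iff not U) iff (not (R -> Q) and not P).

not V = not False = True
S or not V = False or True = True
not U = not True = False
(S or not V) iff not U = True iff False = False
R -> Q = True -> True = True
not (R -> Q) = not True = False
not P = not True = False
not (R -> Q) and not P = False and False = False
((S or not V) iff not U) iff (not (R -> Q) and not P) = False iff False = True
So #3 is true.

Count: 3.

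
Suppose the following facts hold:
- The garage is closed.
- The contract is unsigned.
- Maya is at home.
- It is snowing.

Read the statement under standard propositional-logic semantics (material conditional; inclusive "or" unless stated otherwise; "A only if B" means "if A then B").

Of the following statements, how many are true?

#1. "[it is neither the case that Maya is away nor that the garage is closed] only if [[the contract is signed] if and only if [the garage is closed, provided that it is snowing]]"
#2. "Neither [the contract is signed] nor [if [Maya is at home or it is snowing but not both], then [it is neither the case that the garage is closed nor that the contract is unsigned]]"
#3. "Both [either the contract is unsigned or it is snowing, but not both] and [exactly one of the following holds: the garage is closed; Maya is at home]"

Let R = "Maya is at home" (True), P = "the garage is closed" (True), Q = "the contract is signed" (False), S = "it is snowing" (True).

#1: Parsed as (not R nor P) -> (Q iff (S -> P))

not R = not True = False
not R nor P = False nor True = False
S -> P = True -> True = True
Q iff (S -> P) = False iff True = False
(not R nor P) -> (Q iff (S -> P)) = False -> False = True
So #1 is true.

#2: Formalization: Q nor ((R xor S) -> (P nor not Q))

R xor S = True xor True = False
not Q = not False = True
P nor not Q = True nor True = False
(R xor S) -> (P nor not Q) = False -> False = True
Q nor ((R xor S) -> (P nor not Q)) = False nor True = False
Thus #2 is false.

#3: Parsed as (not Q xor S) and (P xor R)

not Q = not False = True
not Q xor S = True xor True = False
P xor R = True xor True = False
(not Q xor S) and (P xor R) = False and False = False
Thus #3 is false.

True statements: 1 (#1).

1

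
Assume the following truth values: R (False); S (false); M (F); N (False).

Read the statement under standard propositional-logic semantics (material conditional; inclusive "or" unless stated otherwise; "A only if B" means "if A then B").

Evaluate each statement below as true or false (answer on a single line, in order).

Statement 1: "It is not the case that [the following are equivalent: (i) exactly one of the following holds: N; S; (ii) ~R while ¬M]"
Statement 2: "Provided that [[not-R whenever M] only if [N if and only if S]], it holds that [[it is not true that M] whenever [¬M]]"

Statement 1: Formalization: not ((N xor S) iff (not R and not M))

N xor S = False xor False = False
not R = not False = True
not M = not False = True
not R and not M = True and True = True
(N xor S) iff (not R and not M) = False iff True = False
not ((N xor S) iff (not R and not M)) = not False = True
Hence Statement 1 is true.

Statement 2: This is ((M -> not R) -> (N iff S)) -> (not M -> not M).

not R = not False = True
M -> not R = False -> True = True
N iff S = False iff False = True
(M -> not R) -> (N iff S) = True -> True = True
not M = not False = True
not M = not False = True
not M -> not M = True -> True = True
((M -> not R) -> (N iff S)) -> (not M -> not M) = True -> True = True
Thus Statement 2 is true.

Statement 1 T, Statement 2 T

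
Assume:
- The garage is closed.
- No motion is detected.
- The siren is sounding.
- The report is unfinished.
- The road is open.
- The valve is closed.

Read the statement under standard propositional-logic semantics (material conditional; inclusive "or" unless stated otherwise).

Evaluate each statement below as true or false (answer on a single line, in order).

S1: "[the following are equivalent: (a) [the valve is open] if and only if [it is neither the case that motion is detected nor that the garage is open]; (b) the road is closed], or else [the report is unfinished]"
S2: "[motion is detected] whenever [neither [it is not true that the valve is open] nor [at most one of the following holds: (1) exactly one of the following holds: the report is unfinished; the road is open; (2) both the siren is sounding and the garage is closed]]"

S1 True; S2 True

Let Q = "the valve is open" (False), U = "motion is detected" (False), H = "the garage is closed" (True), R = "the road is closed" (False), N = "the report is finished" (False), W = "the siren is sounding" (True).

S1: This is ((Q iff (U nor not H)) iff R) or not N.

not H = not True = False
U nor not H = False nor False = True
Q iff (U nor not H) = False iff True = False
(Q iff (U nor not H)) iff R = False iff False = True
not N = not False = True
((Q iff (U nor not H)) iff R) or not N = True or True = True
Thus S1 is true.

S2: Formalization: (not Q nor ((not N xor not R) nand (W and H))) -> U

not Q = not False = True
not N = not False = True
not R = not False = True
not N xor not R = True xor True = False
W and H = True and True = True
(not N xor not R) nand (W and H) = False nand True = True
not Q nor ((not N xor not R) nand (W and H)) = True nor True = False
(not Q nor ((not N xor not R) nand (W and H))) -> U = False -> False = True
So S2 is true.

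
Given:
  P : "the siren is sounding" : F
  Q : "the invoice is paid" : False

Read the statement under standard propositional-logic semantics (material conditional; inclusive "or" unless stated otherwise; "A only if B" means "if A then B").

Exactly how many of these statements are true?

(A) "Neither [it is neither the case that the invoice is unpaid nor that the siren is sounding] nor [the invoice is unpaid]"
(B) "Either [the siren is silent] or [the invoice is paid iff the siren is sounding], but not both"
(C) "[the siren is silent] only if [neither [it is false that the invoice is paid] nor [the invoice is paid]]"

(A): Parsed as (¬Q ↓ P) ↓ ¬Q

¬Q = ¬F = T
¬Q ↓ P = T ↓ F = F
¬Q = ¬F = T
(¬Q ↓ P) ↓ ¬Q = F ↓ T = F
Hence (A) is false.

(B): In symbols: ¬P ⊕ (Q ↔ P)

¬P = ¬F = T
Q ↔ P = F ↔ F = T
¬P ⊕ (Q ↔ P) = T ⊕ T = F
Hence (B) is false.

(C): This is ¬P → (¬Q ↓ Q).

¬P = ¬F = T
¬Q = ¬F = T
¬Q ↓ Q = T ↓ F = F
¬P → (¬Q ↓ Q) = T → F = F
Thus (C) is false.

True statements: 0 (none).

0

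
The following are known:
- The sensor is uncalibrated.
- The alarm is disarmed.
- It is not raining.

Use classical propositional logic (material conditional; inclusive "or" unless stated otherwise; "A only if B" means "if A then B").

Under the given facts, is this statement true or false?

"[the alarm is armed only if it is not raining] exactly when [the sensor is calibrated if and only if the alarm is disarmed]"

Let Q = "the alarm is armed" (False), R = "it is raining" (False), P = "the sensor is calibrated" (False).
Parsed as (Q -> not R) iff (P iff not Q)

not R = not False = True
Q -> not R = False -> True = True
not Q = not False = True
P iff not Q = False iff True = False
(Q -> not R) iff (P iff not Q) = True iff False = False

false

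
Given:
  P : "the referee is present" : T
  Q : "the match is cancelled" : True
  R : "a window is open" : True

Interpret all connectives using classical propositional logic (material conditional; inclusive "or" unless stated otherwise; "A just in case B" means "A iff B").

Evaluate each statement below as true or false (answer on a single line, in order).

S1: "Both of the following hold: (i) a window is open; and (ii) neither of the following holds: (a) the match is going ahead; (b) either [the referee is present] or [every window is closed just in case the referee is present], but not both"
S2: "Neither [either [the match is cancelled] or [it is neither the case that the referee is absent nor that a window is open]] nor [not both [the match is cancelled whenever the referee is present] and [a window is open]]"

S1 False; S2 False

S1: Formalization: R & (~Q nor (P xor (~R <-> P)))

~Q = ~T = F
~R = ~T = F
~R <-> P = F <-> T = F
P xor (~R <-> P) = T xor F = T
~Q nor (P xor (~R <-> P)) = F nor T = F
R & (~Q nor (P xor (~R <-> P))) = T & F = F
Hence S1 is false.

S2: This is (Q | (~P nor R)) nor ((P -> Q) nand R).

~P = ~T = F
~P nor R = F nor T = F
Q | (~P nor R) = T | F = T
P -> Q = T -> T = T
(P -> Q) nand R = T nand T = F
(Q | (~P nor R)) nor ((P -> Q) nand R) = T nor F = F
So S2 is false.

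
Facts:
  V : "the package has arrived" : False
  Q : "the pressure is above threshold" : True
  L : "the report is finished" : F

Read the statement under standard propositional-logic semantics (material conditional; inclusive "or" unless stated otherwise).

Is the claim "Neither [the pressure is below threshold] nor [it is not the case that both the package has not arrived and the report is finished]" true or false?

False.

Values: Q=T, V=F, L=F.
In symbols: ¬Q ↓ (¬V ↑ L)

¬Q = ¬T = F
¬V = ¬F = T
¬V ↑ L = T ↑ F = T
¬Q ↓ (¬V ↑ L) = F ↓ T = F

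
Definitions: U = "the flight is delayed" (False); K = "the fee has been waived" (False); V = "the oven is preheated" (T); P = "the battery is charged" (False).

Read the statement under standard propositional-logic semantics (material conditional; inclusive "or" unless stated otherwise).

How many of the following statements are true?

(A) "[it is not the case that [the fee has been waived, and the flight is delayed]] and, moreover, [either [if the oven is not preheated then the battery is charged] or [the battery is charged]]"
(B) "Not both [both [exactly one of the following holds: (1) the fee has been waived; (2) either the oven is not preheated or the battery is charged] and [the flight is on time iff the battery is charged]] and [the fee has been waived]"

2

(A): Formalization: not (K and U) and ((not V -> P) or P)

K and U = False and False = False
not (K and U) = not False = True
not V = not True = False
not V -> P = False -> False = True
(not V -> P) or P = True or False = True
not (K and U) and ((not V -> P) or P) = True and True = True
So (A) is true.

(B): In symbols: ((K xor (not V or P)) and (not U iff P)) nand K

not V = not True = False
not V or P = False or False = False
K xor (not V or P) = False xor False = False
not U = not False = True
not U iff P = True iff False = False
(K xor (not V or P)) and (not U iff P) = False and False = False
((K xor (not V or P)) and (not U iff P)) nand K = False nand False = True
So (B) is true.

2 of the 2 statements are true ((A), (B)).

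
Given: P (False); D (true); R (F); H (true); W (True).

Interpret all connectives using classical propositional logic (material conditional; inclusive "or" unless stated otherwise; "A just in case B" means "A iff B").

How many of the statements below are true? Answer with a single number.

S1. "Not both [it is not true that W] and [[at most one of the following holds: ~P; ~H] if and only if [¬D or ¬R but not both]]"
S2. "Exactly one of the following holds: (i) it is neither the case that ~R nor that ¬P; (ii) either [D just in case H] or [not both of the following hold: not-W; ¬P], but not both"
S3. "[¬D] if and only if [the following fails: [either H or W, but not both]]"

S1: This is ~W nand ((~P nand ~H) <-> (~D xor ~R)).

~W = ~T = F
~P = ~F = T
~H = ~T = F
~P nand ~H = T nand F = T
~D = ~T = F
~R = ~F = T
~D xor ~R = F xor T = T
(~P nand ~H) <-> (~D xor ~R) = T <-> T = T
~W nand ((~P nand ~H) <-> (~D xor ~R)) = F nand T = T
Hence S1 is true.

S2: In symbols: (~R nor ~P) xor ((D <-> H) xor (~W nand ~P))

~R = ~F = T
~P = ~F = T
~R nor ~P = T nor T = F
D <-> H = T <-> T = T
~W = ~T = F
~P = ~F = T
~W nand ~P = F nand T = T
(D <-> H) xor (~W nand ~P) = T xor T = F
(~R nor ~P) xor ((D <-> H) xor (~W nand ~P)) = F xor F = F
Hence S2 is false.

S3: Formalization: ~D <-> ~(H xor W)

~D = ~T = F
H xor W = T xor T = F
~(H xor W) = ~F = T
~D <-> ~(H xor W) = F <-> T = F
Thus S3 is false.

True statements: 1.

1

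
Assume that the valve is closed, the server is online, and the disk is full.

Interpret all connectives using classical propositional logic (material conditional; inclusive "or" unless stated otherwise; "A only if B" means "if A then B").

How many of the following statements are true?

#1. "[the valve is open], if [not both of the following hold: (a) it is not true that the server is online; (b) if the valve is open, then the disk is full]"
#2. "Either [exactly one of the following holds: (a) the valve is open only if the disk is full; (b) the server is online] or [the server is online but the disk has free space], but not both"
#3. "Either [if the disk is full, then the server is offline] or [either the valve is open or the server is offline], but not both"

Let V = "the server is online" (T), P = "the valve is open" (F), N = "the disk is full" (T).

#1: In symbols: (¬V ↑ (P → N)) → P

¬V = ¬T = F
P → N = F → T = T
¬V ↑ (P → N) = F ↑ T = T
(¬V ↑ (P → N)) → P = T → F = F
Thus #1 is false.

#2: Parsed as ((P → N) ⊕ V) ⊕ (V ∧ ¬N)

P → N = F → T = T
(P → N) ⊕ V = T ⊕ T = F
¬N = ¬T = F
V ∧ ¬N = T ∧ F = F
((P → N) ⊕ V) ⊕ (V ∧ ¬N) = F ⊕ F = F
Thus #2 is false.

#3: Parsed as (N → ¬V) ⊕ (P ∨ ¬V)

¬V = ¬T = F
N → ¬V = T → F = F
¬V = ¬T = F
P ∨ ¬V = F ∨ F = F
(N → ¬V) ⊕ (P ∨ ¬V) = F ⊕ F = F
So #3 is false.

0 of the 3 statements are true (none).

0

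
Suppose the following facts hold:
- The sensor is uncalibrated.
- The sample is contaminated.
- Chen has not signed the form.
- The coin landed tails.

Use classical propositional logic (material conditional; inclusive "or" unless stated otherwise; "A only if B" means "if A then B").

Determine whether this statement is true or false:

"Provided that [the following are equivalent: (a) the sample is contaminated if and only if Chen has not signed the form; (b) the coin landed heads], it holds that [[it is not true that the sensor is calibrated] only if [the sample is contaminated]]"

Let Q = "the sample is contaminated" (T), R = "Chen has signed the form" (F), S = "the coin landed heads" (F), P = "the sensor is calibrated" (F).
Parsed as ((Q <-> ~R) <-> S) -> (~P -> Q)

~R = ~F = T
Q <-> ~R = T <-> T = T
(Q <-> ~R) <-> S = T <-> F = F
~P = ~F = T
~P -> Q = T -> T = T
((Q <-> ~R) <-> S) -> (~P -> Q) = F -> T = T

true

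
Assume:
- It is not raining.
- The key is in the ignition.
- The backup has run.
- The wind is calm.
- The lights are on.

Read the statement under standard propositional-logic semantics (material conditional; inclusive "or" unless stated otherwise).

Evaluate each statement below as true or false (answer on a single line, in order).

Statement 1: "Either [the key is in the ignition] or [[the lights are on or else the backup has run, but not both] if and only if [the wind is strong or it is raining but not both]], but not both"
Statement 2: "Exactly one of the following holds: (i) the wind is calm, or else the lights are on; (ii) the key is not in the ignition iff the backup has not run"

Let G = "the key is in the ignition" (True), S = "the lights are on" (True), N = "the backup has run" (True), Q = "the wind is strong" (False), D = "it is raining" (False).

Statement 1: In symbols: G xor ((S xor N) iff (Q xor D))

S xor N = True xor True = False
Q xor D = False xor False = False
(S xor N) iff (Q xor D) = False iff False = True
G xor ((S xor N) iff (Q xor D)) = True xor True = False
Thus Statement 1 is false.

Statement 2: Parsed as (not Q or S) xor (not G iff not N)

not Q = not False = True
not Q or S = True or True = True
not G = not True = False
not N = not True = False
not G iff not N = False iff False = True
(not Q or S) xor (not G iff not N) = True xor True = False
So Statement 2 is false.

Statement 1 false / Statement 2 false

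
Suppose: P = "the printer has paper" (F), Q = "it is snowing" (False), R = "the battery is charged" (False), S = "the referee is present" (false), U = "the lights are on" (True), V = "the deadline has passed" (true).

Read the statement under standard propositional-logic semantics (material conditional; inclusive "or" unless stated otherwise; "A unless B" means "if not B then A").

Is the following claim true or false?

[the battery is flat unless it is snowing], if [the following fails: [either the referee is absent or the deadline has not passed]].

True.

This is ¬(¬S ∨ ¬V) → (¬R ∨ Q).

¬S = ¬F = T
¬V = ¬T = F
¬S ∨ ¬V = T ∨ F = T
¬(¬S ∨ ¬V) = ¬T = F
¬R = ¬F = T
¬R ∨ Q = T ∨ F = T
¬(¬S ∨ ¬V) → (¬R ∨ Q) = F → T = T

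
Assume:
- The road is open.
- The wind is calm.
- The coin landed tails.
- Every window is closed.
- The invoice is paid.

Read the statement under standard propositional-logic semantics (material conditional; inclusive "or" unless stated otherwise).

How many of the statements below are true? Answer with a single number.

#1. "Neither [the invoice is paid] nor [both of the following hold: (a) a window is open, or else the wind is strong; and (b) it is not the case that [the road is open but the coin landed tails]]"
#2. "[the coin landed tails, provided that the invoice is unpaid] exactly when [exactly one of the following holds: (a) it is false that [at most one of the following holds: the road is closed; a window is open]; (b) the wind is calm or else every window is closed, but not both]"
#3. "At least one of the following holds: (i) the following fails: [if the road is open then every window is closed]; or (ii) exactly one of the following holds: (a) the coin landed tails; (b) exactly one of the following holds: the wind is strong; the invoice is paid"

Let U = "the invoice is paid" (T), S = "a window is open" (F), Q = "the wind is strong" (F), P = "the road is closed" (F), R = "the coin landed heads" (F).

#1: Parsed as U nor ((S | Q) & ~(~P & ~R))

S | Q = F | F = F
~P = ~F = T
~R = ~F = T
~P & ~R = T & T = T
~(~P & ~R) = ~T = F
(S | Q) & ~(~P & ~R) = F & F = F
U nor ((S | Q) & ~(~P & ~R)) = T nor F = F
So #1 is false.

#2: This is (~U -> ~R) <-> (~(P nand S) xor (~Q xor ~S)).

~U = ~T = F
~R = ~F = T
~U -> ~R = F -> T = T
P nand S = F nand F = T
~(P nand S) = ~T = F
~Q = ~F = T
~S = ~F = T
~Q xor ~S = T xor T = F
~(P nand S) xor (~Q xor ~S) = F xor F = F
(~U -> ~R) <-> (~(P nand S) xor (~Q xor ~S)) = T <-> F = F
Hence #2 is false.

#3: In symbols: ~(~P -> ~S) | (~R xor (Q xor U))

~P = ~F = T
~S = ~F = T
~P -> ~S = T -> T = T
~(~P -> ~S) = ~T = F
~R = ~F = T
Q xor U = F xor T = T
~R xor (Q xor U) = T xor T = F
~(~P -> ~S) | (~R xor (Q xor U)) = F | F = F
So #3 is false.

Count: 0.

0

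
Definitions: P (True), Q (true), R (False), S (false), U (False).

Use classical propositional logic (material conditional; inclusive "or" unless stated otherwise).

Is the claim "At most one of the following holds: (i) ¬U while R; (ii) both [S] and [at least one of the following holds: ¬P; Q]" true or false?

Values: U=F, R=F, S=F, P=T, Q=T.
This is (¬U ∧ R) ↑ (S ∧ (¬P ∨ Q)).

¬U = ¬F = T
¬U ∧ R = T ∧ F = F
¬P = ¬T = F
¬P ∨ Q = F ∨ T = T
S ∧ (¬P ∨ Q) = F ∧ T = F
(¬U ∧ R) ↑ (S ∧ (¬P ∨ Q)) = F ↑ F = T

True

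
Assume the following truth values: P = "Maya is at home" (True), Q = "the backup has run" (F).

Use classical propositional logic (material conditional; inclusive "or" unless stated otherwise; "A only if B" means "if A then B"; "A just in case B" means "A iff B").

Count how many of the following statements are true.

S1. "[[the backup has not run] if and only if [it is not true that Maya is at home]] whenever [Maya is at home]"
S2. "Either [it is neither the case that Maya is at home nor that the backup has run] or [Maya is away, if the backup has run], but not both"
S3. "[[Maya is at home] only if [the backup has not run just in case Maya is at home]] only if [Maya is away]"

S1: This is P -> (not Q iff not P).

not Q = not False = True
not P = not True = False
not Q iff not P = True iff False = False
P -> (not Q iff not P) = True -> False = False
So S1 is false.

S2: In symbols: (P nor Q) xor (Q -> not P)

P nor Q = True nor False = False
not P = not True = False
Q -> not P = False -> False = True
(P nor Q) xor (Q -> not P) = False xor True = True
Hence S2 is true.

S3: In symbols: (P -> (not Q iff P)) -> not P

not Q = not False = True
not Q iff P = True iff True = True
P -> (not Q iff P) = True -> True = True
not P = not True = False
(P -> (not Q iff P)) -> not P = True -> False = False
Thus S3 is false.

1 of the 3 statements is true (S2).

1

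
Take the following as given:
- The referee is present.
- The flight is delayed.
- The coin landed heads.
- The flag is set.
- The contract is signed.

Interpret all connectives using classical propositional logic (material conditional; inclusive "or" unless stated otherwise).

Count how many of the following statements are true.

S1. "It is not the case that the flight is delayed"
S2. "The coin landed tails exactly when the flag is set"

0

Let V = "the flight is delayed" (True), M = "the coin landed heads" (True), K = "the flag is set" (True).

S1: This is not V.

not V = not True = False
Hence S1 is false.

S2: Parsed as not M iff K

not M = not True = False
not M iff K = False iff True = False
Thus S2 is false.

0 of the 2 statements are true (none).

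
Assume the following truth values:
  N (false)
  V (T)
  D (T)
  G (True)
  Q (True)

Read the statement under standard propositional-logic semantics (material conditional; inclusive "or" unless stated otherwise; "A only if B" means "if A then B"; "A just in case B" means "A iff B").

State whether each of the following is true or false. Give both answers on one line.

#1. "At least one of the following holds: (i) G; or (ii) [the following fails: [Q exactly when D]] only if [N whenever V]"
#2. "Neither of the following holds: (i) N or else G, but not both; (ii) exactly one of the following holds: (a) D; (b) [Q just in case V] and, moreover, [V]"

#1 True; #2 False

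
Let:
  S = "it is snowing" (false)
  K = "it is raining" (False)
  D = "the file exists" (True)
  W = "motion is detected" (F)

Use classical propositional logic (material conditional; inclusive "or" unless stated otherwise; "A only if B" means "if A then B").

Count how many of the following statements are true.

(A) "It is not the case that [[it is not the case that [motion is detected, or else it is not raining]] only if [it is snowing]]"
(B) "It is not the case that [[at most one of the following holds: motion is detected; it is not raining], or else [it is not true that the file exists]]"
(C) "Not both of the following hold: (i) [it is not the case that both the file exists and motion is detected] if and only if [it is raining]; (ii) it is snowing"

1

(A): Formalization: ~(~(W | ~K) -> S)

~K = ~F = T
W | ~K = F | T = T
~(W | ~K) = ~T = F
~(W | ~K) -> S = F -> F = T
~(~(W | ~K) -> S) = ~T = F
So (A) is false.

(B): This is ~((W nand ~K) | ~D).

~K = ~F = T
W nand ~K = F nand T = T
~D = ~T = F
(W nand ~K) | ~D = T | F = T
~((W nand ~K) | ~D) = ~T = F
Hence (B) is false.

(C): Parsed as ((D nand W) <-> K) nand S

D nand W = T nand F = T
(D nand W) <-> K = T <-> F = F
((D nand W) <-> K) nand S = F nand F = T
Thus (C) is true.

Count: 1.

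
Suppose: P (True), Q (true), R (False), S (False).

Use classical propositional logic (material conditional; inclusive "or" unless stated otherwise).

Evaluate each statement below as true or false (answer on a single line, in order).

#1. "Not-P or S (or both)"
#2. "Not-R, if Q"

#1 false; #2 true

#1: This is not P or S.

not P = not True = False
not P or S = False or False = False
Hence #1 is false.

#2: Formalization: Q -> not R

not R = not False = True
Q -> not R = True -> True = True
Thus #2 is true.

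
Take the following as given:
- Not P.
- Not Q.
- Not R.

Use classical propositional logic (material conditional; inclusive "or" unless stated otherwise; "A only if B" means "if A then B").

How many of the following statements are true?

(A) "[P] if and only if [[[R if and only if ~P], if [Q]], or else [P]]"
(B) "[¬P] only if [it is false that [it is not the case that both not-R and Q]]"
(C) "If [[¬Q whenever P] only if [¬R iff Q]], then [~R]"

1

(A): In symbols: P ↔ ((Q → (R ↔ ¬P)) ∨ P)

¬P = ¬F = T
R ↔ ¬P = F ↔ T = F
Q → (R ↔ ¬P) = F → F = T
(Q → (R ↔ ¬P)) ∨ P = T ∨ F = T
P ↔ ((Q → (R ↔ ¬P)) ∨ P) = F ↔ T = F
So (A) is false.

(B): Formalization: ¬P → ¬(¬R ↑ Q)

¬P = ¬F = T
¬R = ¬F = T
¬R ↑ Q = T ↑ F = T
¬(¬R ↑ Q) = ¬T = F
¬P → ¬(¬R ↑ Q) = T → F = F
Thus (B) is false.

(C): Formalization: ((P → ¬Q) → (¬R ↔ Q)) → ¬R

¬Q = ¬F = T
P → ¬Q = F → T = T
¬R = ¬F = T
¬R ↔ Q = T ↔ F = F
(P → ¬Q) → (¬R ↔ Q) = T → F = F
¬R = ¬F = T
((P → ¬Q) → (¬R ↔ Q)) → ¬R = F → T = T
Thus (C) is true.

Count: 1.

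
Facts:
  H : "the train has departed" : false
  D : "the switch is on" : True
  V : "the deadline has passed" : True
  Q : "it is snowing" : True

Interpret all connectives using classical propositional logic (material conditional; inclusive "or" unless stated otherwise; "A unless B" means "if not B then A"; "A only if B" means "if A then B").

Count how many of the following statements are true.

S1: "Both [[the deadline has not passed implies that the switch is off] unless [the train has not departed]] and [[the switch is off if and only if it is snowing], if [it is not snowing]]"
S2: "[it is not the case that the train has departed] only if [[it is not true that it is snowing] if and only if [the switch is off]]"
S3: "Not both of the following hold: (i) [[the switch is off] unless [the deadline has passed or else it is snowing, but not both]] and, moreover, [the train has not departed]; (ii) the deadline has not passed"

S1: This is ((not V -> not D) or not H) and (not Q -> (not D iff Q)).

not V = not True = False
not D = not True = False
not V -> not D = False -> False = True
not H = not False = True
(not V -> not D) or not H = True or True = True
not Q = not True = False
not D = not True = False
not D iff Q = False iff True = False
not Q -> (not D iff Q) = False -> False = True
((not V -> not D) or not H) and (not Q -> (not D iff Q)) = True and True = True
So S1 is true.

S2: Formalization: not H -> (not Q iff not D)

not H = not False = True
not Q = not True = False
not D = not True = False
not Q iff not D = False iff False = True
not H -> (not Q iff not D) = True -> True = True
Thus S2 is true.

S3: Parsed as ((not D or (V xor Q)) and not H) nand not V

not D = not True = False
V xor Q = True xor True = False
not D or (V xor Q) = False or False = False
not H = not False = True
(not D or (V xor Q)) and not H = False and True = False
not V = not True = False
((not D or (V xor Q)) and not H) nand not V = False nand False = True
So S3 is true.

True statements: 3 (S1, S2, S3).

3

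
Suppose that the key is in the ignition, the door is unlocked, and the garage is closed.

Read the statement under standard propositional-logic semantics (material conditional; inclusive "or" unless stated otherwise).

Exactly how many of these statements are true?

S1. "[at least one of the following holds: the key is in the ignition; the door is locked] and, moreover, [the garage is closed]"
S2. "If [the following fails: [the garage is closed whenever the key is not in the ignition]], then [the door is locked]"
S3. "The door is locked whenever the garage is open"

Let P = "the key is in the ignition" (T), Q = "the door is locked" (F), R = "the garage is closed" (T).

S1: In symbols: (P | Q) & R

P | Q = T | F = T
(P | Q) & R = T & T = T
Thus S1 is true.

S2: Formalization: ~(~P -> R) -> Q

~P = ~T = F
~P -> R = F -> T = T
~(~P -> R) = ~T = F
~(~P -> R) -> Q = F -> F = T
Hence S2 is true.

S3: Formalization: ~R -> Q

~R = ~T = F
~R -> Q = F -> F = T
So S3 is true.

Count: 3.

3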